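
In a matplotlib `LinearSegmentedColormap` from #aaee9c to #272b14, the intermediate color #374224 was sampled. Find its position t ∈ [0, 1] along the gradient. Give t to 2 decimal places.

Invert the lerp on the G channel (largest span, 195): t = (66 − 238) / (43 − 238) = -172/-195 = 0.88205.
Check on R: (55 − 170)/(39 − 170) = 0.8779 ✓

0.88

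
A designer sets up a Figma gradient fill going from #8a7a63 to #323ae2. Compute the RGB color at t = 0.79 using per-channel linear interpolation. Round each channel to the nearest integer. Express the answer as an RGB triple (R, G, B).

(68, 71, 199)

#8a7a63 → (138, 122, 99); #323ae2 → (50, 58, 226).
R = 138 + 0.79 × (50 − 138) = 138 + 0.79 × -88 = 68.48 → 68
G = 122 + 0.79 × (58 − 122) = 122 + 0.79 × -64 = 71.44 → 71
B = 99 + 0.79 × (226 − 99) = 99 + 0.79 × 127 = 199.33 → 199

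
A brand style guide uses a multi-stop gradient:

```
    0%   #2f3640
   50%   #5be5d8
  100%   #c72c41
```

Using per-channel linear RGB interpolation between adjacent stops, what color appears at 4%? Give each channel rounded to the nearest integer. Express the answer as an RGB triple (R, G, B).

(51, 68, 76)

4% lies between the 0% and 50% stops, so the local fraction is t = (4 − 0)/(50 − 0) = 4/50 ≈ 0.08.
#2f3640 → (47, 54, 64); #5be5d8 → (91, 229, 216).
R = 47 + 0.08 × (91 − 47) = 50.52 → 51
G = 54 + 0.08 × (229 − 54) = 68 → 68
B = 64 + 0.08 × (216 − 64) = 76.16 → 76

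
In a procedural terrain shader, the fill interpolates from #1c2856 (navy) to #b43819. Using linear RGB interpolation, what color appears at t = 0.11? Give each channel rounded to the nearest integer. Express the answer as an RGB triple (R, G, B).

(45, 42, 79)

#1c2856 → (28, 40, 86); #b43819 → (180, 56, 25).
R = 28 + 0.11 × (180 − 28) = 28 + 0.11 × 152 = 44.72 → 45
G = 40 + 0.11 × (56 − 40) = 40 + 0.11 × 16 = 41.76 → 42
B = 86 + 0.11 × (25 − 86) = 86 + 0.11 × -61 = 79.29 → 79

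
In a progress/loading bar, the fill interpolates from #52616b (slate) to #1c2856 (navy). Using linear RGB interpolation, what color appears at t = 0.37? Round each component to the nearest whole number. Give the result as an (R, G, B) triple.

(62, 76, 99)

#52616b → (82, 97, 107); #1c2856 → (28, 40, 86).
R = 82 + 0.37 × (28 − 82) = 82 + 0.37 × -54 = 62.02 → 62
G = 97 + 0.37 × (40 − 97) = 97 + 0.37 × -57 = 75.91 → 76
B = 107 + 0.37 × (86 − 107) = 107 + 0.37 × -21 = 99.23 → 99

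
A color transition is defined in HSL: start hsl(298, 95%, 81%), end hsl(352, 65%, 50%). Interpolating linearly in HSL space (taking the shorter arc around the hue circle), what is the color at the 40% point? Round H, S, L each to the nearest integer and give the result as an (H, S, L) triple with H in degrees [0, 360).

Hue arc: Δh = 352 − 298 = 54° (|Δh| ≤ 180, already the shorter path).
H = 298 + 0.4 × (54) = 319.6 → 320°
S = 95 + 0.4 × (65 − 95) = 83 → 83%
L = 81 + 0.4 × (50 − 81) = 68.6 → 69%

(320, 83, 69)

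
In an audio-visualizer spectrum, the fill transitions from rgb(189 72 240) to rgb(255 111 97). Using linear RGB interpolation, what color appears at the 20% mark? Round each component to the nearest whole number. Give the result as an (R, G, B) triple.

(202, 80, 211)

20% corresponds to t = 0.2.
R = 189 + 0.2 × (255 − 189) = 189 + 0.2 × 66 = 202.2 → 202
G = 72 + 0.2 × (111 − 72) = 72 + 0.2 × 39 = 79.8 → 80
B = 240 + 0.2 × (97 − 240) = 240 + 0.2 × -143 = 211.4 → 211
So the blended color is (202, 80, 211), about #ca50d3.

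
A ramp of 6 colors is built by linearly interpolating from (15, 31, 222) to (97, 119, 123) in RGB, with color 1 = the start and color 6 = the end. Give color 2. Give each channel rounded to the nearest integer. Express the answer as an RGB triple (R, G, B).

With 6 swatches and endpoints inclusive, swatch 2 sits at t = (2 − 1)/(6 − 1) = 1/5 ≈ 0.2.
R = 15 + 0.2 × (97 − 15) = 31.4 → 31
G = 31 + 0.2 × (119 − 31) = 48.6 → 49
B = 222 + 0.2 × (123 − 222) = 202.2 → 202

(31, 49, 202)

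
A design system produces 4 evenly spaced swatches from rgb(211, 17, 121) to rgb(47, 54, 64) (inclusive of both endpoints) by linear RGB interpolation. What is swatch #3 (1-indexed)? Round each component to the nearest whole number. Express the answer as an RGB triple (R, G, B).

(102, 42, 83)

With 4 swatches and endpoints inclusive, swatch 3 sits at t = (3 − 1)/(4 − 1) = 2/3 ≈ 0.6667.
R = 211 + 0.6667 × (47 − 211) = 101.661 → 102
G = 17 + 0.6667 × (54 − 17) = 41.668 → 42
B = 121 + 0.6667 × (64 − 121) = 82.998 → 83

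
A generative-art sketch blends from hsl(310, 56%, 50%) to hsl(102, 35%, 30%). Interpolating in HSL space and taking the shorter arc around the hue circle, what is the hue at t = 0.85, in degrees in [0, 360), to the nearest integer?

Hue: 102 − 310 = -208°, but |-208| > 180 so the shorter arc goes the other way: Δh = -208 + 360 = 152°.
H = 310 + 0.85 × (152) = 439.2 → 439 → 439 mod 360 = 79°

79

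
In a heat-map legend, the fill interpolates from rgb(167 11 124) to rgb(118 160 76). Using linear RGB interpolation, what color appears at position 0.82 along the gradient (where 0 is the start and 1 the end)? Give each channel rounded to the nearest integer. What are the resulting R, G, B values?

(127, 133, 85)

R = 167 + 0.82 × (118 − 167) = 167 + 0.82 × -49 = 126.82 → 127
G = 11 + 0.82 × (160 − 11) = 11 + 0.82 × 149 = 133.18 → 133
B = 124 + 0.82 × (76 − 124) = 124 + 0.82 × -48 = 84.64 → 85
So the blended color is (127, 133, 85), about #7f8555.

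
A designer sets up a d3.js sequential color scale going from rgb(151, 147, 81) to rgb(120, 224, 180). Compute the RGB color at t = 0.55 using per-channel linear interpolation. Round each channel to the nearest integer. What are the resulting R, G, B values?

(134, 189, 135)

R = 151 + 0.55 × (120 − 151) = 151 + 0.55 × -31 = 133.95 → 134
G = 147 + 0.55 × (224 − 147) = 147 + 0.55 × 77 = 189.35 → 189
B = 81 + 0.55 × (180 − 81) = 81 + 0.55 × 99 = 135.45 → 135
So the blended color is (134, 189, 135), about #86bd87.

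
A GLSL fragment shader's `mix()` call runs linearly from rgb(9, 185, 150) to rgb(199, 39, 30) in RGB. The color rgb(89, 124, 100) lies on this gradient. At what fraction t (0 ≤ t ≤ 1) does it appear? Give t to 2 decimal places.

Invert the lerp on the R channel (largest span, 190): t = (89 − 9) / (199 − 9) = 80/190 = 0.42105.
Check on G: (124 − 185)/(39 − 185) = 0.4178 ✓

0.42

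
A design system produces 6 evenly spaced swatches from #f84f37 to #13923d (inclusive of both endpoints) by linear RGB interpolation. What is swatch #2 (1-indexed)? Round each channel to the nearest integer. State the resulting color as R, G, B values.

(202, 92, 56)

With 6 swatches and endpoints inclusive, swatch 2 sits at t = (2 − 1)/(6 − 1) = 1/5 ≈ 0.2.
#f84f37 → (248, 79, 55); #13923d → (19, 146, 61).
R = 248 + 0.2 × (19 − 248) = 202.2 → 202
G = 79 + 0.2 × (146 − 79) = 92.4 → 92
B = 55 + 0.2 × (61 − 55) = 56.2 → 56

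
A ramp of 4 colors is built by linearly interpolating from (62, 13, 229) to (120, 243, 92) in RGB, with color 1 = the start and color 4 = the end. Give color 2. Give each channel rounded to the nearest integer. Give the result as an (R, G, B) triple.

(81, 90, 183)

With 4 swatches and endpoints inclusive, swatch 2 sits at t = (2 − 1)/(4 − 1) = 1/3 ≈ 0.3333.
R = 62 + 0.3333 × (120 − 62) = 81.331 → 81
G = 13 + 0.3333 × (243 − 13) = 89.659 → 90
B = 229 + 0.3333 × (92 − 229) = 183.338 → 183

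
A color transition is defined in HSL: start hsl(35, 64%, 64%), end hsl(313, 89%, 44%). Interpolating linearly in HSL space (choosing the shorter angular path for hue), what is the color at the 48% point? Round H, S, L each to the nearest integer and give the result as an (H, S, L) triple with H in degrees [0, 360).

Hue: 313 − 35 = 278°, but |278| > 180 so the shorter arc goes the other way: Δh = 278 − 360 = -82°.
H = 35 + 0.48 × (-82) = -4.36 → -4 → -4 mod 360 = 356°
S = 64 + 0.48 × (89 − 64) = 76 → 76%
L = 64 + 0.48 × (44 − 64) = 54.4 → 54%

(356, 76, 54)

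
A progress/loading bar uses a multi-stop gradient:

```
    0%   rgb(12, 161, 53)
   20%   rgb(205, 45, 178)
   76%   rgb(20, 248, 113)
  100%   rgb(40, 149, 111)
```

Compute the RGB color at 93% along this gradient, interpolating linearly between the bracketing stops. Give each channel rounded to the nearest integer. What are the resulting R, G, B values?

(34, 178, 112)

93% lies between the 76% and 100% stops, so the local fraction is t = (93 − 76)/(100 − 76) = 17/24 ≈ 0.7083.
R = 20 + 0.7083 × (40 − 20) = 34.166 → 34
G = 248 + 0.7083 × (149 − 248) = 177.878 → 178
B = 113 + 0.7083 × (111 − 113) = 111.583 → 112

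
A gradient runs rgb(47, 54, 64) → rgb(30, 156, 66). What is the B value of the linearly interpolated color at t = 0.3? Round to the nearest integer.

65

B = 64 + 0.3 × (66 − 64) = 64.6 → 65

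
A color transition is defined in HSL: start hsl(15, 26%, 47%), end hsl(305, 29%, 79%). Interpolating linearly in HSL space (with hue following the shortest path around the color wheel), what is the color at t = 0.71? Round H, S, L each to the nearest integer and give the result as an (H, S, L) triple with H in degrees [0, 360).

Hue: 305 − 15 = 290°, but |290| > 180 so the shorter arc goes the other way: Δh = 290 − 360 = -70°.
H = 15 + 0.71 × (-70) = -34.7 → -35 → -35 mod 360 = 325°
S = 26 + 0.71 × (29 − 26) = 28.13 → 28%
L = 47 + 0.71 × (79 − 47) = 69.72 → 70%

(325, 28, 70)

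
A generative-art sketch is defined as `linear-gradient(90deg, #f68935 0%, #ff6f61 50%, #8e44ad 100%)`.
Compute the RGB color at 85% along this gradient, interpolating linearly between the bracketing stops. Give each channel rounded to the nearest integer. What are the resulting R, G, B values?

85% lies between the 50% and 100% stops, so the local fraction is t = (85 − 50)/(100 − 50) = 35/50 ≈ 0.7.
#ff6f61 → (255, 111, 97); #8e44ad → (142, 68, 173).
R = 255 + 0.7 × (142 − 255) = 175.9 → 176
G = 111 + 0.7 × (68 − 111) = 80.9 → 81
B = 97 + 0.7 × (173 − 97) = 150.2 → 150

(176, 81, 150)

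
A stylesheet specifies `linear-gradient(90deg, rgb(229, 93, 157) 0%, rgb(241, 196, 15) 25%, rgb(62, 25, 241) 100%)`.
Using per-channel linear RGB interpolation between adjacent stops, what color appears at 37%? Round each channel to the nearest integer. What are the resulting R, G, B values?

37% lies between the 25% and 100% stops, so the local fraction is t = (37 − 25)/(100 − 25) = 12/75 ≈ 0.16.
R = 241 + 0.16 × (62 − 241) = 212.36 → 212
G = 196 + 0.16 × (25 − 196) = 168.64 → 169
B = 15 + 0.16 × (241 − 15) = 51.16 → 51

(212, 169, 51)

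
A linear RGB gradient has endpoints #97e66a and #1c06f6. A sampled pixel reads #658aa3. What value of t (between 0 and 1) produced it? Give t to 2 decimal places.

0.41

Invert the lerp on the G channel (largest span, 224): t = (138 − 230) / (6 − 230) = -92/-224 = 0.41071.
Check on R: (101 − 151)/(28 − 151) = 0.4065 ✓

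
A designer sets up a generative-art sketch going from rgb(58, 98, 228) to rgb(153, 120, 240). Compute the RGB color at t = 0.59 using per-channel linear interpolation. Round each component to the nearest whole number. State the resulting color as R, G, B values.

R = 58 + 0.59 × (153 − 58) = 58 + 0.59 × 95 = 114.05 → 114
G = 98 + 0.59 × (120 − 98) = 98 + 0.59 × 22 = 110.98 → 111
B = 228 + 0.59 × (240 − 228) = 228 + 0.59 × 12 = 235.08 → 235

(114, 111, 235)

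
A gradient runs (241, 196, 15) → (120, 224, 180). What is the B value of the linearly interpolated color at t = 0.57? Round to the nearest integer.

B = 15 + 0.57 × (180 − 15) = 109.05 → 109

109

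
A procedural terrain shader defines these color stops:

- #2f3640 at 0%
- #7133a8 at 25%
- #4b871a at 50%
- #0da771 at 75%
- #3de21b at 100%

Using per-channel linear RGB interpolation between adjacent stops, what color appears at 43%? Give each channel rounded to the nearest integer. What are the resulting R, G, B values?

43% lies between the 25% and 50% stops, so the local fraction is t = (43 − 25)/(50 − 25) = 18/25 ≈ 0.72.
#7133a8 → (113, 51, 168); #4b871a → (75, 135, 26).
R = 113 + 0.72 × (75 − 113) = 85.64 → 86
G = 51 + 0.72 × (135 − 51) = 111.48 → 111
B = 168 + 0.72 × (26 − 168) = 65.76 → 66

(86, 111, 66)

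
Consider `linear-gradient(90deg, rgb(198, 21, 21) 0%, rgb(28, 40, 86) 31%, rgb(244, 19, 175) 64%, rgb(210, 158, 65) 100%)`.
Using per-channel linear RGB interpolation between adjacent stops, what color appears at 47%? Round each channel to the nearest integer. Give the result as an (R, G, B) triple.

47% lies between the 31% and 64% stops, so the local fraction is t = (47 − 31)/(64 − 31) = 16/33 ≈ 0.4848.
R = 28 + 0.4848 × (244 − 28) = 132.717 → 133
G = 40 + 0.4848 × (19 − 40) = 29.819 → 30
B = 86 + 0.4848 × (175 − 86) = 129.147 → 129

(133, 30, 129)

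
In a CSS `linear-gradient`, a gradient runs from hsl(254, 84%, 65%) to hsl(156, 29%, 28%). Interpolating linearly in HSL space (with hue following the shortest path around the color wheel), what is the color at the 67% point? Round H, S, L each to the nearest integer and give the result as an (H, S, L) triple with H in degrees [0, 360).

Hue arc: Δh = 156 − 254 = -98° (|Δh| ≤ 180, already the shorter path).
H = 254 + 0.67 × (-98) = 188.34 → 188°
S = 84 + 0.67 × (29 − 84) = 47.15 → 47%
L = 65 + 0.67 × (28 − 65) = 40.21 → 40%

(188, 47, 40)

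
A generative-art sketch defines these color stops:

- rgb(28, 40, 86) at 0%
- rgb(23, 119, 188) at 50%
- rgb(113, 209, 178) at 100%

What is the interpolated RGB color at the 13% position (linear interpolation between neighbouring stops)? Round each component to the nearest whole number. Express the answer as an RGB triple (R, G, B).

13% lies between the 0% and 50% stops, so the local fraction is t = (13 − 0)/(50 − 0) = 13/50 ≈ 0.26.
R = 28 + 0.26 × (23 − 28) = 26.7 → 27
G = 40 + 0.26 × (119 − 40) = 60.54 → 61
B = 86 + 0.26 × (188 − 86) = 112.52 → 113

(27, 61, 113)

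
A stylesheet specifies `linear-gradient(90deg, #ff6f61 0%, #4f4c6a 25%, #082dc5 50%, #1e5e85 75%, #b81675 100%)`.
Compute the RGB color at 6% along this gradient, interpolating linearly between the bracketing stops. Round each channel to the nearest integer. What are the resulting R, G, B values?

6% lies between the 0% and 25% stops, so the local fraction is t = (6 − 0)/(25 − 0) = 6/25 ≈ 0.24.
#ff6f61 → (255, 111, 97); #4f4c6a → (79, 76, 106).
R = 255 + 0.24 × (79 − 255) = 212.76 → 213
G = 111 + 0.24 × (76 − 111) = 102.6 → 103
B = 97 + 0.24 × (106 − 97) = 99.16 → 99

(213, 103, 99)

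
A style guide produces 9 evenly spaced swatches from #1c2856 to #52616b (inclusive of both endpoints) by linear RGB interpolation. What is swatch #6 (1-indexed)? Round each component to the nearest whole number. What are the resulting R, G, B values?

With 9 swatches and endpoints inclusive, swatch 6 sits at t = (6 − 1)/(9 − 1) = 5/8 ≈ 0.625.
#1c2856 → (28, 40, 86); #52616b → (82, 97, 107).
R = 28 + 0.625 × (82 − 28) = 61.75 → 62
G = 40 + 0.625 × (97 − 40) = 75.625 → 76
B = 86 + 0.625 × (107 − 86) = 99.125 → 99

(62, 76, 99)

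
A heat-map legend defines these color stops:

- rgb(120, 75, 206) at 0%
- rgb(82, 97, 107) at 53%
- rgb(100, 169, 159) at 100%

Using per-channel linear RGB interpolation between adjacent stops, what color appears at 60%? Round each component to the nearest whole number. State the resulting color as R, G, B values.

60% lies between the 53% and 100% stops, so the local fraction is t = (60 − 53)/(100 − 53) = 7/47 ≈ 0.1489.
R = 82 + 0.1489 × (100 − 82) = 84.68 → 85
G = 97 + 0.1489 × (169 − 97) = 107.721 → 108
B = 107 + 0.1489 × (159 − 107) = 114.743 → 115

(85, 108, 115)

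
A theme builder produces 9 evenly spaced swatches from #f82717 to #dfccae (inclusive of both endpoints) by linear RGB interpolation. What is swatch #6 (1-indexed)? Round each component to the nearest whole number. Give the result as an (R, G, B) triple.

With 9 swatches and endpoints inclusive, swatch 6 sits at t = (6 − 1)/(9 − 1) = 5/8 ≈ 0.625.
#f82717 → (248, 39, 23); #dfccae → (223, 204, 174).
R = 248 + 0.625 × (223 − 248) = 232.375 → 232
G = 39 + 0.625 × (204 − 39) = 142.125 → 142
B = 23 + 0.625 × (174 − 23) = 117.375 → 117

(232, 142, 117)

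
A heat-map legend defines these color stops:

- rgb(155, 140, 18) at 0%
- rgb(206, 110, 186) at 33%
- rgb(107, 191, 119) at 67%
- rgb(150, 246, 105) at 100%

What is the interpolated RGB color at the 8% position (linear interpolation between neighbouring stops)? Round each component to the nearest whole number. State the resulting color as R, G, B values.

8% lies between the 0% and 33% stops, so the local fraction is t = (8 − 0)/(33 − 0) = 8/33 ≈ 0.2424.
R = 155 + 0.2424 × (206 − 155) = 167.362 → 167
G = 140 + 0.2424 × (110 − 140) = 132.728 → 133
B = 18 + 0.2424 × (186 − 18) = 58.723 → 59

(167, 133, 59)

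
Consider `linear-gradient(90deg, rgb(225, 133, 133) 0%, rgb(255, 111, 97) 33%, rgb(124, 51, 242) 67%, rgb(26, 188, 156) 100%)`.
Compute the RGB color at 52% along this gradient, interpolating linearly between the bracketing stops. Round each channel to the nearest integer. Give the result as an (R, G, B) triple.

(182, 77, 178)

52% lies between the 33% and 67% stops, so the local fraction is t = (52 − 33)/(67 − 33) = 19/34 ≈ 0.5588.
R = 255 + 0.5588 × (124 − 255) = 181.797 → 182
G = 111 + 0.5588 × (51 − 111) = 77.472 → 77
B = 97 + 0.5588 × (242 − 97) = 178.026 → 178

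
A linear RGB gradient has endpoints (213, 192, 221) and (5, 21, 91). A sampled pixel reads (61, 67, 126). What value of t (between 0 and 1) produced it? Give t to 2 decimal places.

0.73

Invert the lerp on the R channel (largest span, 208): t = (61 − 213) / (5 − 213) = -152/-208 = 0.73077.
Check on G: (67 − 192)/(21 − 192) = 0.731 ✓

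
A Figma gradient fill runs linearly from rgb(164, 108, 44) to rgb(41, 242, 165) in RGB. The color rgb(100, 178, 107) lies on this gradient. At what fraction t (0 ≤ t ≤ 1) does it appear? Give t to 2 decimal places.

Invert the lerp on the G channel (largest span, 134): t = (178 − 108) / (242 − 108) = 70/134 = 0.52239.
Check on R: (100 − 164)/(41 − 164) = 0.5203 ✓

0.52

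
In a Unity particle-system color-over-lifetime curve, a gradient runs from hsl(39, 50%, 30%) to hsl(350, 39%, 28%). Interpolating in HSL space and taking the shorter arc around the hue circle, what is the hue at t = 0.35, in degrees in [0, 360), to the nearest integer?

22

Hue: 350 − 39 = 311°, but |311| > 180 so the shorter arc goes the other way: Δh = 311 − 360 = -49°.
H = 39 + 0.35 × (-49) = 21.85 → 22°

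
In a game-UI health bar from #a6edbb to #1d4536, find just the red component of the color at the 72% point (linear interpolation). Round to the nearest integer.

R₁ = 166 (from #a6edbb), R₂ = 29 (from #1d4536).
R = 166 + 0.72 × (29 − 166) = 67.36 → 67

67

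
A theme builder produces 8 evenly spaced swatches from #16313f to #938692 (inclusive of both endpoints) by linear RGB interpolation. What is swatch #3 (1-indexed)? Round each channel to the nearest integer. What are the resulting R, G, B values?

With 8 swatches and endpoints inclusive, swatch 3 sits at t = (3 − 1)/(8 − 1) = 2/7 ≈ 0.2857.
#16313f → (22, 49, 63); #938692 → (147, 134, 146).
R = 22 + 0.2857 × (147 − 22) = 57.712 → 58
G = 49 + 0.2857 × (134 − 49) = 73.285 → 73
B = 63 + 0.2857 × (146 − 63) = 86.713 → 87

(58, 73, 87)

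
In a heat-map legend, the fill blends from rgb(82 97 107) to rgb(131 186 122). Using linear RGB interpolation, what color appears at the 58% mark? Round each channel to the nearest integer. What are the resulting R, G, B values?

58% corresponds to t = 0.58.
R = 82 + 0.58 × (131 − 82) = 82 + 0.58 × 49 = 110.42 → 110
G = 97 + 0.58 × (186 − 97) = 97 + 0.58 × 89 = 148.62 → 149
B = 107 + 0.58 × (122 − 107) = 107 + 0.58 × 15 = 115.7 → 116

(110, 149, 116)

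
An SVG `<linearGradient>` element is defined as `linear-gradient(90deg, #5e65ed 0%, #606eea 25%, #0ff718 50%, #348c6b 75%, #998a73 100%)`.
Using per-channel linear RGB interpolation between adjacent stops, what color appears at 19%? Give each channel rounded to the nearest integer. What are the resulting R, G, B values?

(96, 108, 235)

19% lies between the 0% and 25% stops, so the local fraction is t = (19 − 0)/(25 − 0) = 19/25 ≈ 0.76.
#5e65ed → (94, 101, 237); #606eea → (96, 110, 234).
R = 94 + 0.76 × (96 − 94) = 95.52 → 96
G = 101 + 0.76 × (110 − 101) = 107.84 → 108
B = 237 + 0.76 × (234 − 237) = 234.72 → 235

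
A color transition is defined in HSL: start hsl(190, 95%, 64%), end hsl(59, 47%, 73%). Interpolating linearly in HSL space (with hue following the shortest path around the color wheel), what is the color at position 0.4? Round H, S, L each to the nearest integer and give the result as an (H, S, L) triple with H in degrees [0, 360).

(138, 76, 68)

Hue arc: Δh = 59 − 190 = -131° (|Δh| ≤ 180, already the shorter path).
H = 190 + 0.4 × (-131) = 137.6 → 138°
S = 95 + 0.4 × (47 − 95) = 75.8 → 76%
L = 64 + 0.4 × (73 − 64) = 67.6 → 68%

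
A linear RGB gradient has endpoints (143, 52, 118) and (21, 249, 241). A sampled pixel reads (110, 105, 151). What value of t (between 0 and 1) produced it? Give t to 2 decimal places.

0.27

Invert the lerp on the G channel (largest span, 197): t = (105 − 52) / (249 − 52) = 53/197 = 0.26904.
Check on R: (110 − 143)/(21 − 143) = 0.2705 ✓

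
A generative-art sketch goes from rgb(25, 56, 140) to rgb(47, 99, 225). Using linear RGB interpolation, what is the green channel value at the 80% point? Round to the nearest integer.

90

G = 56 + 0.8 × (99 − 56) = 90.4 → 90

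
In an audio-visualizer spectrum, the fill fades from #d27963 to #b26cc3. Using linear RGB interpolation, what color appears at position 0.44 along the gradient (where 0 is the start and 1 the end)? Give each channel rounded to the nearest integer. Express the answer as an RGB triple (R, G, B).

#d27963 → (210, 121, 99); #b26cc3 → (178, 108, 195).
R = 210 + 0.44 × (178 − 210) = 210 + 0.44 × -32 = 195.92 → 196
G = 121 + 0.44 × (108 − 121) = 121 + 0.44 × -13 = 115.28 → 115
B = 99 + 0.44 × (195 − 99) = 99 + 0.44 × 96 = 141.24 → 141

(196, 115, 141)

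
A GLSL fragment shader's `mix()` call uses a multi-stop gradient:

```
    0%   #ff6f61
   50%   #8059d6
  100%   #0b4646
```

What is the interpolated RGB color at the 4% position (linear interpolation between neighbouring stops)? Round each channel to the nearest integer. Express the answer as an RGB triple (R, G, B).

4% lies between the 0% and 50% stops, so the local fraction is t = (4 − 0)/(50 − 0) = 4/50 ≈ 0.08.
#ff6f61 → (255, 111, 97); #8059d6 → (128, 89, 214).
R = 255 + 0.08 × (128 − 255) = 244.84 → 245
G = 111 + 0.08 × (89 − 111) = 109.24 → 109
B = 97 + 0.08 × (214 − 97) = 106.36 → 106

(245, 109, 106)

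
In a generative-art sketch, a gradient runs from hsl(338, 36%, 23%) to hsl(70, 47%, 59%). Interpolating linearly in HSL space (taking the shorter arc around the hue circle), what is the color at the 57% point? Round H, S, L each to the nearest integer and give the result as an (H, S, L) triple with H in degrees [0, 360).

Hue: 70 − 338 = -268°, but |-268| > 180 so the shorter arc goes the other way: Δh = -268 + 360 = 92°.
H = 338 + 0.57 × (92) = 390.44 → 390 → 390 mod 360 = 30°
S = 36 + 0.57 × (47 − 36) = 42.27 → 42%
L = 23 + 0.57 × (59 − 23) = 43.52 → 44%

(30, 42, 44)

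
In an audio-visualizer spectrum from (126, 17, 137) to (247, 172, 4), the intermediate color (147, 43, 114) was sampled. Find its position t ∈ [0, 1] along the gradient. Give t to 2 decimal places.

Invert the lerp on the G channel (largest span, 155): t = (43 − 17) / (172 − 17) = 26/155 = 0.16774.
Check on R: (147 − 126)/(247 − 126) = 0.1736 ✓

0.17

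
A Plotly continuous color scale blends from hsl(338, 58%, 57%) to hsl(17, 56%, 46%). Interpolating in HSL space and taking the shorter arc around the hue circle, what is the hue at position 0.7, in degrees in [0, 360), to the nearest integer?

Hue: 17 − 338 = -321°, but |-321| > 180 so the shorter arc goes the other way: Δh = -321 + 360 = 39°.
H = 338 + 0.7 × (39) = 365.3 → 365 → 365 mod 360 = 5°

5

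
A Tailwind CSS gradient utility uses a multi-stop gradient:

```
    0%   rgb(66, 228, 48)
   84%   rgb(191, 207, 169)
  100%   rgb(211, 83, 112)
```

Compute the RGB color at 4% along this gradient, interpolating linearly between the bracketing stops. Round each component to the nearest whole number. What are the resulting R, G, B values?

4% lies between the 0% and 84% stops, so the local fraction is t = (4 − 0)/(84 − 0) = 4/84 ≈ 0.0476.
R = 66 + 0.0476 × (191 − 66) = 71.95 → 72
G = 228 + 0.0476 × (207 − 228) = 227 → 227
B = 48 + 0.0476 × (169 − 48) = 53.76 → 54

(72, 227, 54)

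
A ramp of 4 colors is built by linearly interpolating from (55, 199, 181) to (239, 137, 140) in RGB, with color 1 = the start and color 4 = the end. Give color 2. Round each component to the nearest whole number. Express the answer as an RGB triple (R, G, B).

With 4 swatches and endpoints inclusive, swatch 2 sits at t = (2 − 1)/(4 − 1) = 1/3 ≈ 0.3333.
R = 55 + 0.3333 × (239 − 55) = 116.327 → 116
G = 199 + 0.3333 × (137 − 199) = 178.335 → 178
B = 181 + 0.3333 × (140 − 181) = 167.335 → 167

(116, 178, 167)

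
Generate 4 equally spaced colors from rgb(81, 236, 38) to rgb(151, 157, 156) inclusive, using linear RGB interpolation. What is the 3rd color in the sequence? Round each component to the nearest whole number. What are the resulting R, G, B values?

With 4 swatches and endpoints inclusive, swatch 3 sits at t = (3 − 1)/(4 − 1) = 2/3 ≈ 0.6667.
R = 81 + 0.6667 × (151 − 81) = 127.669 → 128
G = 236 + 0.6667 × (157 − 236) = 183.331 → 183
B = 38 + 0.6667 × (156 − 38) = 116.671 → 117

(128, 183, 117)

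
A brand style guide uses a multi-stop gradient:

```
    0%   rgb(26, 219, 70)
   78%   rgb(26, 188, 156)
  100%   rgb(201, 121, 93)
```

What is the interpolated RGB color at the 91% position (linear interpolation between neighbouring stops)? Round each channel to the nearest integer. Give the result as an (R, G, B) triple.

91% lies between the 78% and 100% stops, so the local fraction is t = (91 − 78)/(100 − 78) = 13/22 ≈ 0.5909.
R = 26 + 0.5909 × (201 − 26) = 129.407 → 129
G = 188 + 0.5909 × (121 − 188) = 148.41 → 148
B = 156 + 0.5909 × (93 − 156) = 118.773 → 119

(129, 148, 119)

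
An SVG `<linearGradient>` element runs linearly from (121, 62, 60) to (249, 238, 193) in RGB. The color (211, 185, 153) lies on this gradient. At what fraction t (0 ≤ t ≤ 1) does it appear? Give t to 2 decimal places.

0.70

Invert the lerp on the G channel (largest span, 176): t = (185 − 62) / (238 − 62) = 123/176 = 0.69886.
Check on R: (211 − 121)/(249 − 121) = 0.7031 ✓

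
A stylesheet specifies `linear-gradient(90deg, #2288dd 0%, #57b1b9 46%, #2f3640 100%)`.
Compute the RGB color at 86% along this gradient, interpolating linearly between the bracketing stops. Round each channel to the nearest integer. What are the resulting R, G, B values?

86% lies between the 46% and 100% stops, so the local fraction is t = (86 − 46)/(100 − 46) = 40/54 ≈ 0.7407.
#57b1b9 → (87, 177, 185); #2f3640 → (47, 54, 64).
R = 87 + 0.7407 × (47 − 87) = 57.372 → 57
G = 177 + 0.7407 × (54 − 177) = 85.894 → 86
B = 185 + 0.7407 × (64 − 185) = 95.375 → 95

(57, 86, 95)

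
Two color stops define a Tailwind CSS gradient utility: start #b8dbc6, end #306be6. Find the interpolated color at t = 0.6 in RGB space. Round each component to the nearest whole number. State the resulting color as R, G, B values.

(102, 152, 217)

#b8dbc6 → (184, 219, 198); #306be6 → (48, 107, 230).
R = 184 + 0.6 × (48 − 184) = 184 + 0.6 × -136 = 102.4 → 102
G = 219 + 0.6 × (107 − 219) = 219 + 0.6 × -112 = 151.8 → 152
B = 198 + 0.6 × (230 − 198) = 198 + 0.6 × 32 = 217.2 → 217
So the blended color is (102, 152, 217), about #6698d9.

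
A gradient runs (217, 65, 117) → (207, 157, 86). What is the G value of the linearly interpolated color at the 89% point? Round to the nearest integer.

G = 65 + 0.89 × (157 − 65) = 146.88 → 147

147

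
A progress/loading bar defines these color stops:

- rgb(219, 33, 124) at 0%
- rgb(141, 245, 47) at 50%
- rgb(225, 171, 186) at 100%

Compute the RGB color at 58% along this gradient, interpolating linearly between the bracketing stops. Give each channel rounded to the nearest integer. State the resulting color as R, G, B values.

58% lies between the 50% and 100% stops, so the local fraction is t = (58 − 50)/(100 − 50) = 8/50 ≈ 0.16.
R = 141 + 0.16 × (225 − 141) = 154.44 → 154
G = 245 + 0.16 × (171 − 245) = 233.16 → 233
B = 47 + 0.16 × (186 − 47) = 69.24 → 69

(154, 233, 69)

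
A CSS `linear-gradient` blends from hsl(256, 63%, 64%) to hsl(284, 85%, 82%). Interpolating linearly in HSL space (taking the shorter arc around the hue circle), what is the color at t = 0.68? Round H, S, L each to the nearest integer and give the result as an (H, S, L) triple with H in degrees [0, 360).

(275, 78, 76)

Hue arc: Δh = 284 − 256 = 28° (|Δh| ≤ 180, already the shorter path).
H = 256 + 0.68 × (28) = 275.04 → 275°
S = 63 + 0.68 × (85 − 63) = 77.96 → 78%
L = 64 + 0.68 × (82 − 64) = 76.24 → 76%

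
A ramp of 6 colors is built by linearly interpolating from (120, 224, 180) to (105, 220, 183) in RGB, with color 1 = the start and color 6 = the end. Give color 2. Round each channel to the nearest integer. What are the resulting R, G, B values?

(117, 223, 181)

With 6 swatches and endpoints inclusive, swatch 2 sits at t = (2 − 1)/(6 − 1) = 1/5 ≈ 0.2.
R = 120 + 0.2 × (105 − 120) = 117 → 117
G = 224 + 0.2 × (220 − 224) = 223.2 → 223
B = 180 + 0.2 × (183 − 180) = 180.6 → 181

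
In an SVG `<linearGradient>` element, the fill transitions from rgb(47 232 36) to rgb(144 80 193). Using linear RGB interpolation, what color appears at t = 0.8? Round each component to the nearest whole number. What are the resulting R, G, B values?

(125, 110, 162)

R = 47 + 0.8 × (144 − 47) = 47 + 0.8 × 97 = 124.6 → 125
G = 232 + 0.8 × (80 − 232) = 232 + 0.8 × -152 = 110.4 → 110
B = 36 + 0.8 × (193 − 36) = 36 + 0.8 × 157 = 161.6 → 162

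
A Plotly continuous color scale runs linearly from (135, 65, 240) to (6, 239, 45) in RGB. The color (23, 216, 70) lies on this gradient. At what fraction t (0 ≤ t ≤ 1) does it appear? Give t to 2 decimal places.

Invert the lerp on the B channel (largest span, 195): t = (70 − 240) / (45 − 240) = -170/-195 = 0.87179.
Check on R: (23 − 135)/(6 − 135) = 0.8682 ✓

0.87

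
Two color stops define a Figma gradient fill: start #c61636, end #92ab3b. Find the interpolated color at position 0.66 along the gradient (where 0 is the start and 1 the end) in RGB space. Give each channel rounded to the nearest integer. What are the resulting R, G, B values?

(164, 120, 57)

#c61636 → (198, 22, 54); #92ab3b → (146, 171, 59).
R = 198 + 0.66 × (146 − 198) = 198 + 0.66 × -52 = 163.68 → 164
G = 22 + 0.66 × (171 − 22) = 22 + 0.66 × 149 = 120.34 → 120
B = 54 + 0.66 × (59 − 54) = 54 + 0.66 × 5 = 57.3 → 57
So the blended color is (164, 120, 57), about #a47839.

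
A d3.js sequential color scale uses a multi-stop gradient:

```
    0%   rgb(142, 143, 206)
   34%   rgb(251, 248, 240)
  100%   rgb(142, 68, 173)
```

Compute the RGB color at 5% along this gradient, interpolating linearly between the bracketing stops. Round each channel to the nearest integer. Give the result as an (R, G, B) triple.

5% lies between the 0% and 34% stops, so the local fraction is t = (5 − 0)/(34 − 0) = 5/34 ≈ 0.1471.
R = 142 + 0.1471 × (251 − 142) = 158.034 → 158
G = 143 + 0.1471 × (248 − 143) = 158.446 → 158
B = 206 + 0.1471 × (240 − 206) = 211.001 → 211

(158, 158, 211)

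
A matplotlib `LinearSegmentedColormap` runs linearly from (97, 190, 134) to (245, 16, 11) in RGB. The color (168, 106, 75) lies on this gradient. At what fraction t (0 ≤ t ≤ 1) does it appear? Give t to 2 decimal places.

0.48

Invert the lerp on the G channel (largest span, 174): t = (106 − 190) / (16 − 190) = -84/-174 = 0.48276.
Check on R: (168 − 97)/(245 − 97) = 0.4797 ✓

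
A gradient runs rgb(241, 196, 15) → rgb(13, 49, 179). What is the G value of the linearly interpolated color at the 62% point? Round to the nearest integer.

G = 196 + 0.62 × (49 − 196) = 104.86 → 105

105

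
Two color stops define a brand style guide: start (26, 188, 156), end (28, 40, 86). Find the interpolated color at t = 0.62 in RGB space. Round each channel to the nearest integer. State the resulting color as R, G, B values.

R = 26 + 0.62 × (28 − 26) = 26 + 0.62 × 2 = 27.24 → 27
G = 188 + 0.62 × (40 − 188) = 188 + 0.62 × -148 = 96.24 → 96
B = 156 + 0.62 × (86 − 156) = 156 + 0.62 × -70 = 112.6 → 113
So the blended color is (27, 96, 113), about #1b6071.

(27, 96, 113)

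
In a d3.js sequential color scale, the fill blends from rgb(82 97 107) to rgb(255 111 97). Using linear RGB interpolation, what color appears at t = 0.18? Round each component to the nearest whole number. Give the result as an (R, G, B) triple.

(113, 100, 105)

R = 82 + 0.18 × (255 − 82) = 82 + 0.18 × 173 = 113.14 → 113
G = 97 + 0.18 × (111 − 97) = 97 + 0.18 × 14 = 99.52 → 100
B = 107 + 0.18 × (97 − 107) = 107 + 0.18 × -10 = 105.2 → 105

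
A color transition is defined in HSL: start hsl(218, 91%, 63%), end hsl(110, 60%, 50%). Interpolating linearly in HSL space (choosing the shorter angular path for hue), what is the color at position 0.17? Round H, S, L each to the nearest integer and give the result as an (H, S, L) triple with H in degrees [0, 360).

(200, 86, 61)

Hue arc: Δh = 110 − 218 = -108° (|Δh| ≤ 180, already the shorter path).
H = 218 + 0.17 × (-108) = 199.64 → 200°
S = 91 + 0.17 × (60 − 91) = 85.73 → 86%
L = 63 + 0.17 × (50 − 63) = 60.79 → 61%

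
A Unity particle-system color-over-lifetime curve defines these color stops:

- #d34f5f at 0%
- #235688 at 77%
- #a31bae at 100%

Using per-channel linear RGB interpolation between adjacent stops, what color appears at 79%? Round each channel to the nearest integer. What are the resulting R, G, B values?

79% lies between the 77% and 100% stops, so the local fraction is t = (79 − 77)/(100 − 77) = 2/23 ≈ 0.087.
#235688 → (35, 86, 136); #a31bae → (163, 27, 174).
R = 35 + 0.087 × (163 − 35) = 46.136 → 46
G = 86 + 0.087 × (27 − 86) = 80.867 → 81
B = 136 + 0.087 × (174 − 136) = 139.306 → 139

(46, 81, 139)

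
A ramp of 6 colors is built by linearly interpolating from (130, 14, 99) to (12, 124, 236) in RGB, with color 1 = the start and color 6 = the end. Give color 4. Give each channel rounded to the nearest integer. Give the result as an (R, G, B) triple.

(59, 80, 181)

With 6 swatches and endpoints inclusive, swatch 4 sits at t = (4 − 1)/(6 − 1) = 3/5 ≈ 0.6.
R = 130 + 0.6 × (12 − 130) = 59.2 → 59
G = 14 + 0.6 × (124 − 14) = 80 → 80
B = 99 + 0.6 × (236 − 99) = 181.2 → 181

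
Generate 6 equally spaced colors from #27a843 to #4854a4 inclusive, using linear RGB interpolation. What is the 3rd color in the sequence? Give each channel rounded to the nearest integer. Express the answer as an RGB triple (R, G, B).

(52, 134, 106)

With 6 swatches and endpoints inclusive, swatch 3 sits at t = (3 − 1)/(6 − 1) = 2/5 ≈ 0.4.
#27a843 → (39, 168, 67); #4854a4 → (72, 84, 164).
R = 39 + 0.4 × (72 − 39) = 52.2 → 52
G = 168 + 0.4 × (84 − 168) = 134.4 → 134
B = 67 + 0.4 × (164 − 67) = 105.8 → 106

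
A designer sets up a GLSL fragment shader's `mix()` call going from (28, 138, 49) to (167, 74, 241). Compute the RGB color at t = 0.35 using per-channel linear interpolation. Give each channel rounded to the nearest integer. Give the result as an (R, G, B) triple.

(77, 116, 116)

R = 28 + 0.35 × (167 − 28) = 28 + 0.35 × 139 = 76.65 → 77
G = 138 + 0.35 × (74 − 138) = 138 + 0.35 × -64 = 115.6 → 116
B = 49 + 0.35 × (241 − 49) = 49 + 0.35 × 192 = 116.2 → 116
So the blended color is (77, 116, 116), about #4d7474.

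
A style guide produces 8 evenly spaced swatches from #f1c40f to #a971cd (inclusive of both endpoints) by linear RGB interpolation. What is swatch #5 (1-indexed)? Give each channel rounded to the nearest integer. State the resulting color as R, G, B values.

With 8 swatches and endpoints inclusive, swatch 5 sits at t = (5 − 1)/(8 − 1) = 4/7 ≈ 0.5714.
#f1c40f → (241, 196, 15); #a971cd → (169, 113, 205).
R = 241 + 0.5714 × (169 − 241) = 199.859 → 200
G = 196 + 0.5714 × (113 − 196) = 148.574 → 149
B = 15 + 0.5714 × (205 − 15) = 123.566 → 124

(200, 149, 124)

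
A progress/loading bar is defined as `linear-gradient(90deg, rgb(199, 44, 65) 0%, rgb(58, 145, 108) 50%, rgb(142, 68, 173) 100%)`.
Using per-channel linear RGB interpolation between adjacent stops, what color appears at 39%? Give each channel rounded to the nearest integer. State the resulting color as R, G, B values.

(89, 123, 99)

39% lies between the 0% and 50% stops, so the local fraction is t = (39 − 0)/(50 − 0) = 39/50 ≈ 0.78.
R = 199 + 0.78 × (58 − 199) = 89.02 → 89
G = 44 + 0.78 × (145 − 44) = 122.78 → 123
B = 65 + 0.78 × (108 − 65) = 98.54 → 99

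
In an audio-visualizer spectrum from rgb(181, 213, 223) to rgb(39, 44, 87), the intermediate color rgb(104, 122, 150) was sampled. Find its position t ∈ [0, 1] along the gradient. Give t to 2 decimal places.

Invert the lerp on the G channel (largest span, 169): t = (122 − 213) / (44 − 213) = -91/-169 = 0.53846.
Check on R: (104 − 181)/(39 − 181) = 0.5423 ✓

0.54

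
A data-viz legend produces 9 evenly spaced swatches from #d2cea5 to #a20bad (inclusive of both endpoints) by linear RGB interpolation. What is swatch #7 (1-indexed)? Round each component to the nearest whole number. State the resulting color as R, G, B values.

(174, 60, 171)

With 9 swatches and endpoints inclusive, swatch 7 sits at t = (7 − 1)/(9 − 1) = 6/8 ≈ 0.75.
#d2cea5 → (210, 206, 165); #a20bad → (162, 11, 173).
R = 210 + 0.75 × (162 − 210) = 174 → 174
G = 206 + 0.75 × (11 − 206) = 59.75 → 60
B = 165 + 0.75 × (173 − 165) = 171 → 171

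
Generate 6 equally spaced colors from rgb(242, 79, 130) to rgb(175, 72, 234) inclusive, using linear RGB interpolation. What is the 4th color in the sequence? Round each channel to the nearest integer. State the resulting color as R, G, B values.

(202, 75, 192)

With 6 swatches and endpoints inclusive, swatch 4 sits at t = (4 − 1)/(6 − 1) = 3/5 ≈ 0.6.
R = 242 + 0.6 × (175 − 242) = 201.8 → 202
G = 79 + 0.6 × (72 − 79) = 74.8 → 75
B = 130 + 0.6 × (234 − 130) = 192.4 → 192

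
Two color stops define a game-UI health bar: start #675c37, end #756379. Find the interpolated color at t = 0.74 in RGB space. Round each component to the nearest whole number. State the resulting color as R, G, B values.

#675c37 → (103, 92, 55); #756379 → (117, 99, 121).
R = 103 + 0.74 × (117 − 103) = 103 + 0.74 × 14 = 113.36 → 113
G = 92 + 0.74 × (99 − 92) = 92 + 0.74 × 7 = 97.18 → 97
B = 55 + 0.74 × (121 − 55) = 55 + 0.74 × 66 = 103.84 → 104
So the blended color is (113, 97, 104), about #716168.

(113, 97, 104)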